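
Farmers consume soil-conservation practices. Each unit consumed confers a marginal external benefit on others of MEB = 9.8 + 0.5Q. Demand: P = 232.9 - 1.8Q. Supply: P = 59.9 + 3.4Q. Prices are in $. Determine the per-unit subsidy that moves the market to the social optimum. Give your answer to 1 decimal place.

Social marginal benefit = demand + MEB = 242.7 - 1.3Q.
Set SMB = MC: 242.7 - 1.3Q = 59.9 + 3.4Q → Q* = 38.8936.
The Pigouvian subsidy equals MEB at Q*: 9.8 + 0.5×38.8936 = 29.2468.

subsidy = $29.2 per unit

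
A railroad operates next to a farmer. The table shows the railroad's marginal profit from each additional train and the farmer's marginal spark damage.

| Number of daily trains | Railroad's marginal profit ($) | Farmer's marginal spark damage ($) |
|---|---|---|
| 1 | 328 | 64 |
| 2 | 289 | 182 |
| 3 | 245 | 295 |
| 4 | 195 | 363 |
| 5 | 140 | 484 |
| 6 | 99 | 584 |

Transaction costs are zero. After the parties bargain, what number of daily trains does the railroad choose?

2

Bargaining reaches the level where marginal profit last exceeds marginal spark damage.
That holds through level 2 (289 ≥ 182) but not at 3 (245 < 295).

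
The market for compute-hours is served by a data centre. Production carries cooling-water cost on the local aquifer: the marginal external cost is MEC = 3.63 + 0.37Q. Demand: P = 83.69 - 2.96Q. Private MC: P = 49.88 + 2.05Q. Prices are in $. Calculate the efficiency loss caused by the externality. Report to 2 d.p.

Market equilibrium (private): 49.88 + 2.05Q = 83.69 - 2.96Q → Q_m = 6.7485.
Social marginal cost = private MC + MEC = 53.51 + 2.42Q.
Set SMC = demand: 53.51 + 2.42Q = 83.69 - 2.96Q → Q* = 5.6097.
Height of the DWL triangle at Q_m is SMC(Q_m) − demand(Q_m) = MEC(Q_m) = 6.1269.
DWL = ½ × 1.1388 × 6.1269 = 3.4887.

DWL = $3.49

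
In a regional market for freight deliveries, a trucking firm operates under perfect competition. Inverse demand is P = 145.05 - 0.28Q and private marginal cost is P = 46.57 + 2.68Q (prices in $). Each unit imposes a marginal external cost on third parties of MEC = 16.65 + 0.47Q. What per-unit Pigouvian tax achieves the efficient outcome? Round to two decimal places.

tax = $27.86 per unit

Social marginal cost = private MC + MEC = 63.22 + 3.15Q.
Set SMC = demand: 63.22 + 3.15Q = 145.05 - 0.28Q → Q* = 23.8571.
The Pigouvian tax equals MEC at Q*: 16.65 + 0.47×23.8571 = 27.8628.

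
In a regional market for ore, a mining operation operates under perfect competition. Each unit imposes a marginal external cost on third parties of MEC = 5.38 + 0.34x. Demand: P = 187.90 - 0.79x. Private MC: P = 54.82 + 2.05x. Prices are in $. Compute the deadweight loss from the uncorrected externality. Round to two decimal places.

DWL = $71.42

Market equilibrium (private): 54.82 + 2.05x = 187.90 - 0.79x → x_m = 46.8592.
Social marginal cost = private MC + MEC = 60.20 + 2.39x.
Set SMC = demand: 60.20 + 2.39x = 187.90 - 0.79x → x* = 40.1572.
The welfare-loss triangle has base |x_m − x*| and height MEC(x_m) (the vertical gap between SMC and demand is zero at x* and MEC at x_m).
DWL = ½ × 6.7020 × 21.3121 = 71.4168.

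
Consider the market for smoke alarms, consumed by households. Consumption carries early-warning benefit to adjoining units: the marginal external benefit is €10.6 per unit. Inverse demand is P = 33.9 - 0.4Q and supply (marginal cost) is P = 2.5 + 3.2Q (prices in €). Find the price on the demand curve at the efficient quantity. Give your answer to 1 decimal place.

P = €29.2

Social marginal benefit = demand + MEB = 44.5 - 0.4Q.
Set SMB = MC: 44.5 - 0.4Q = 2.5 + 3.2Q → Q* = 11.6667.
Consumer price on the demand curve at Q*: 33.9 − 0.4×11.6667 = 29.2333.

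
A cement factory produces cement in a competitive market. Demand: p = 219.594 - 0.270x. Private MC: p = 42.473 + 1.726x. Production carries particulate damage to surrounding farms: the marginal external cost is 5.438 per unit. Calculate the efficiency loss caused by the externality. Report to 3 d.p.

Market equilibrium (private): 42.473 + 1.726x = 219.594 - 0.270x → x_m = 88.7380.
Social marginal cost = private MC + MEC = 47.911 + 1.726x.
Set SMC = demand: 47.911 + 1.726x = 219.594 - 0.270x → x* = 86.0135.
Between x* and x_m the wedge SMC − demand runs linearly from 0 to MEC(x_m), so the loss is a triangle.
DWL = ½ × 2.7245 × 5.4380 = 7.4079.

DWL = 7.408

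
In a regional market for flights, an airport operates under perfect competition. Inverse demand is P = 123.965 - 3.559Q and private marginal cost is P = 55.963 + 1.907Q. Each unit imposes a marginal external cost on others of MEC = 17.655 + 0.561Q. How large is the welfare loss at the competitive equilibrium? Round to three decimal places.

Market equilibrium (private): 55.963 + 1.907Q = 123.965 - 3.559Q → Q_m = 12.4409.
Social marginal cost = private MC + MEC = 73.618 + 2.468Q.
Set SMC = demand: 73.618 + 2.468Q = 123.965 - 3.559Q → Q* = 8.3536.
The loss is the area between SMC and demand from Q* to Q_m; with linear curves that's a triangle of height MEC(Q_m).
DWL = ½ × 4.0873 × 24.6343 = 50.3439.

DWL = 50.344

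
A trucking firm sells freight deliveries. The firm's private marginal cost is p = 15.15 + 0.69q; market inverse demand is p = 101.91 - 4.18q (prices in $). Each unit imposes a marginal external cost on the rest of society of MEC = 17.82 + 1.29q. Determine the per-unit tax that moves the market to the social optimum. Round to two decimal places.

tax = $32.26 per unit

Social marginal cost = private MC + MEC = 32.97 + 1.98q.
Set SMC = demand: 32.97 + 1.98q = 101.91 - 4.18q → q* = 11.1916.
The Pigouvian tax equals MEC at q*: 17.82 + 1.29×11.1916 = 32.2572.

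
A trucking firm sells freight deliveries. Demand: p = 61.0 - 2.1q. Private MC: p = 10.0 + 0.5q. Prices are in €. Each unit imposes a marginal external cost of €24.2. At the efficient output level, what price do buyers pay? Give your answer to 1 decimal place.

P = €39.4

Social marginal cost = private MC + MEC = 34.2 + 0.5q.
Set SMC = demand: 34.2 + 0.5q = 61.0 - 2.1q → q* = 10.3077.
Consumer price on the demand curve at q*: 61.0 − 2.1×10.3077 = 39.3538.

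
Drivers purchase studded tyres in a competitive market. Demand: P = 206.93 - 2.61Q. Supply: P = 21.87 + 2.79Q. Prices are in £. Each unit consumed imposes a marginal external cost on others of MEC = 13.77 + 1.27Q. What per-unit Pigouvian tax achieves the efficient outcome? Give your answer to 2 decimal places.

Social marginal benefit = demand − MEC = 193.16 - 3.88Q.
Set SMB = MC: 193.16 - 3.88Q = 21.87 + 2.79Q → Q* = 25.6807.
The Pigouvian tax equals MEC at Q*: 13.77 + 1.27×25.6807 = 46.3845.

tax = £46.38 per unit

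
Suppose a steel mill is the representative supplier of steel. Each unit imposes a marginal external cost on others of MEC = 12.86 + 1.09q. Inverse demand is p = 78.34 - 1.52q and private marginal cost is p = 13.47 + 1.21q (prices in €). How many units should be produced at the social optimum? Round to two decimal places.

Social marginal cost = private MC + MEC = 26.33 + 2.30q.
Set SMC = demand: 26.33 + 2.30q = 78.34 - 1.52q → q* = 13.6152.

q* = 13.62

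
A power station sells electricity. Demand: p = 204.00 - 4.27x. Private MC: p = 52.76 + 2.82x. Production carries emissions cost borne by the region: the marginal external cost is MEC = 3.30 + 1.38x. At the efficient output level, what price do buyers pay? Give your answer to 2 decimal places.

P = 129.42

Social marginal cost = private MC + MEC = 56.06 + 4.20x.
Set SMC = demand: 56.06 + 4.20x = 204.00 - 4.27x → x* = 17.4664.
Consumer price on the demand curve at x*: 204.00 − 4.27×17.4664 = 129.4185.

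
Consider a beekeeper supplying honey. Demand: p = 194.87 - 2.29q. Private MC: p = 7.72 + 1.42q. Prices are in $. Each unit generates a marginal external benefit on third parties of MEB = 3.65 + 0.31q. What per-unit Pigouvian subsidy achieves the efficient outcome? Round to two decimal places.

subsidy = $21.05 per unit

Social marginal cost = private MC − MEB = 4.07 + 1.11q.
Set SMC = demand: 4.07 + 1.11q = 194.87 - 2.29q → q* = 56.1176.
The Pigouvian subsidy equals MEB at q*: 3.65 + 0.31×56.1176 = 21.0465.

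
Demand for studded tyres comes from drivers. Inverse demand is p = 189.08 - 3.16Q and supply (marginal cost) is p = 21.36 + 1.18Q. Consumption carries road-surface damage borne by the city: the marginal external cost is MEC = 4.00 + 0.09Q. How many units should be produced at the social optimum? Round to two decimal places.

Social marginal benefit = demand − MEC = 185.08 - 3.25Q.
Set SMB = MC: 185.08 - 3.25Q = 21.36 + 1.18Q → Q* = 36.9571.

Q* = 36.96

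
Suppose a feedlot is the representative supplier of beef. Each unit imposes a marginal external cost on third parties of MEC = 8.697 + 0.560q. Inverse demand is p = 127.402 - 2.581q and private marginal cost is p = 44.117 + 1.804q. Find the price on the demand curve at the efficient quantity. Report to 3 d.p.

Social marginal cost = private MC + MEC = 52.814 + 2.364q.
Set SMC = demand: 52.814 + 2.364q = 127.402 - 2.581q → q* = 15.0835.
Consumer price on the demand curve at q*: 127.402 − 2.581×15.0835 = 88.4715.

P = 88.471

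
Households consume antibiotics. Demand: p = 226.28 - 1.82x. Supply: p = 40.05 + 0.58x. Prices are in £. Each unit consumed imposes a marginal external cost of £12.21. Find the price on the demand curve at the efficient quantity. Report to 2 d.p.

P = £94.31

Social marginal benefit = demand − MEC = 214.07 - 1.82x.
Set SMB = MC: 214.07 - 1.82x = 40.05 + 0.58x → x* = 72.5083.
Consumer price on the demand curve at x*: 226.28 − 1.82×72.5083 = 94.3149.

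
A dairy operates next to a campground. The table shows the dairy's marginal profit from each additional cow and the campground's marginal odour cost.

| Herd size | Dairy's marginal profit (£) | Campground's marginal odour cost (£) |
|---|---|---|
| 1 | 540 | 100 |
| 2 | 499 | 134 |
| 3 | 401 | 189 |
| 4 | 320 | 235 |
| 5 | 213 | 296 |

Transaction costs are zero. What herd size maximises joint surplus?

4

Bargaining reaches the level where marginal profit last exceeds marginal odour cost.
That holds through level 4 (320 ≥ 235) but not at 5 (213 < 296).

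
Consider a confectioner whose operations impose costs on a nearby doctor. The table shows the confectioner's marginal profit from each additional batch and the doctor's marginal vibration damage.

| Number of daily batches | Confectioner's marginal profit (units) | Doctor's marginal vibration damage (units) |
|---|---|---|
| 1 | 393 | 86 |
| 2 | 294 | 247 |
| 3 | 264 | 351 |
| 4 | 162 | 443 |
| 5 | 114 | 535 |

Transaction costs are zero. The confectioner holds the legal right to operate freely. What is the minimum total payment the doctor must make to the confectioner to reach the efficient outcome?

540

Left alone the confectioner would choose level 5 (marginal profit stays positive).
Efficient level: k* = 2 (marginal profit ≥ marginal vibration damage through 2).
The doctor must at least cover the confectioner's forgone profit from cutting 5→2: 264 + 162 + 114 = 540.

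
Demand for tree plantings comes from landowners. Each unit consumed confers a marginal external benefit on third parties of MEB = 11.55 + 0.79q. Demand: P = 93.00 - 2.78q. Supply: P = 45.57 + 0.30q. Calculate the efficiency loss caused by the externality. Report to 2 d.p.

Market equilibrium (private): 45.57 + 0.30q = 93.00 - 2.78q → q_m = 15.3994.
Social marginal benefit = demand + MEB = 104.55 - 1.99q.
Set SMB = MC: 104.55 - 1.99q = 45.57 + 0.30q → q* = 25.7555.
The loss is the area between SMB and MC from q* to q_m; with linear curves that's a triangle of height MEB(q_m).
DWL = ½ × 10.3561 × 23.7155 = 122.8000.

DWL = 122.80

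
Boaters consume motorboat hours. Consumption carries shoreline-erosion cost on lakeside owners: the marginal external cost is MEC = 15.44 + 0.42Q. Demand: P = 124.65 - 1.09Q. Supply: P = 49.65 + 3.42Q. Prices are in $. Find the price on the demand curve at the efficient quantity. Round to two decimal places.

P = $111.48

Social marginal benefit = demand − MEC = 109.21 - 1.51Q.
Set SMB = MC: 109.21 - 1.51Q = 49.65 + 3.42Q → Q* = 12.0811.
Consumer price on the demand curve at Q*: 124.65 − 1.09×12.0811 = 111.4816.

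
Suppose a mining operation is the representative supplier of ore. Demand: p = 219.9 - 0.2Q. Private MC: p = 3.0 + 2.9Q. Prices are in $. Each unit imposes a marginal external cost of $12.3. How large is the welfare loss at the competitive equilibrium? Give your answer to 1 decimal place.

Market equilibrium (private): 3.0 + 2.9Q = 219.9 - 0.2Q → Q_m = 69.9677.
Social marginal cost = private MC + MEC = 15.3 + 2.9Q.
Set SMC = demand: 15.3 + 2.9Q = 219.9 - 0.2Q → Q* = 66.0000.
The loss is the area between SMC and demand from Q* to Q_m; with linear curves that's a triangle of height MEC(Q_m).
DWL = ½ × 3.9677 × 12.3000 = 24.4014.

DWL = $24.4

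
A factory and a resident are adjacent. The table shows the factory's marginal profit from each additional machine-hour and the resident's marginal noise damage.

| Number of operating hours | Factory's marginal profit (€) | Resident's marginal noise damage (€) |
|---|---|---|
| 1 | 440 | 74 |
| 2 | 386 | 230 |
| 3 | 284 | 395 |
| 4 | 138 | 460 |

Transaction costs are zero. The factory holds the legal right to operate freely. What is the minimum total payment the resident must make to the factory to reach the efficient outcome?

€422

Left alone the factory would choose level 4 (marginal profit stays positive).
Efficient level: k* = 2 (marginal profit ≥ marginal noise damage through 2).
The resident must at least cover the factory's forgone profit from cutting 4→2: 284 + 138 = 422.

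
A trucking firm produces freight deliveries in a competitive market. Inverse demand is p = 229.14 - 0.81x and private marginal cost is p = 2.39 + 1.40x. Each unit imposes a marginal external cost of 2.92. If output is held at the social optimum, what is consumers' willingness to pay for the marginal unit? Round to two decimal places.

P = 147.10

Social marginal cost = private MC + MEC = 5.31 + 1.40x.
Set SMC = demand: 5.31 + 1.40x = 229.14 - 0.81x → x* = 101.2805.
Consumer price on the demand curve at x*: 229.14 − 0.81×101.2805 = 147.1028.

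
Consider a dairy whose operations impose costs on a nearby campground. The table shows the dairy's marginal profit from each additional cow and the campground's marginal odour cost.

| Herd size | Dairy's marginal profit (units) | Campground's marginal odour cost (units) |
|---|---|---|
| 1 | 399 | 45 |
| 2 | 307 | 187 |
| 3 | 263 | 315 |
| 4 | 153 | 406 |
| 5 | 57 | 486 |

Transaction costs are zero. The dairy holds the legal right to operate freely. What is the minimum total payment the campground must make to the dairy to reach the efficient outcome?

Left alone the dairy would choose level 5 (marginal profit stays positive).
Efficient level: k* = 2 (marginal profit ≥ marginal odour cost through 2).
The campground must at least cover the dairy's forgone profit from cutting 5→2: 263 + 153 + 57 = 473.

473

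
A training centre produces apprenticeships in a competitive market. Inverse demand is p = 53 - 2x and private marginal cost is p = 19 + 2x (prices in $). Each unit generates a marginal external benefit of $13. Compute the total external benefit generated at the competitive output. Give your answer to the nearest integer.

$111

Market equilibrium (private): 19 + 2x = 53 - 2x → x_m = 8.5000.
Total external benefit = MEB × x_m = 13 × 8.5000 = 110.5000.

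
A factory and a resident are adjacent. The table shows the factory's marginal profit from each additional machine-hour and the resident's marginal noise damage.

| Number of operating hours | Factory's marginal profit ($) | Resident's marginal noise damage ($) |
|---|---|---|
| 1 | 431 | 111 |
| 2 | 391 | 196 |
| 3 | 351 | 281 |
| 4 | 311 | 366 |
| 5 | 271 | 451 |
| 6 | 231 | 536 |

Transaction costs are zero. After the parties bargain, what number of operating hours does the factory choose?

3

Bargaining reaches the level where marginal profit last exceeds marginal noise damage.
That holds through level 3 (351 ≥ 281) but not at 4 (311 < 366).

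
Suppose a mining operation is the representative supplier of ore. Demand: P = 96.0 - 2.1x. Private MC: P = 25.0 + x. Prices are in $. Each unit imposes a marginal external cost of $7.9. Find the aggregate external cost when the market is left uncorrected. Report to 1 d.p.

Market equilibrium (private): 25.0 + x = 96.0 - 2.1x → x_m = 22.9032.
Total external cost = MEC × x_m = 7.9 × 22.9032 = 180.9353.

$180.9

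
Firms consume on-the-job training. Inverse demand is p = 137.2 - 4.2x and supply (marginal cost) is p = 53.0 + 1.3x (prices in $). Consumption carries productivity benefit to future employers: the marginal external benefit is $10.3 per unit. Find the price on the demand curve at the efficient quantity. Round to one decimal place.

P = $65.0

Social marginal benefit = demand + MEB = 147.5 - 4.2x.
Set SMB = MC: 147.5 - 4.2x = 53.0 + 1.3x → x* = 17.1818.
Consumer price on the demand curve at x*: 137.2 − 4.2×17.1818 = 65.0364.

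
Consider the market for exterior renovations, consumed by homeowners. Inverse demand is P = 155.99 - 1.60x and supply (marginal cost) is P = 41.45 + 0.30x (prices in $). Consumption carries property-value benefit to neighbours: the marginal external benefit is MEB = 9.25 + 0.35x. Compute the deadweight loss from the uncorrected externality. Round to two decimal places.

DWL = $297.13

Market equilibrium (private): 41.45 + 0.30x = 155.99 - 1.60x → x_m = 60.2842.
Social marginal benefit = demand + MEB = 165.24 - 1.25x.
Set SMB = MC: 165.24 - 1.25x = 41.45 + 0.30x → x* = 79.8645.
Height of the DWL triangle at x_m is SMB(x_m) − MC(x_m) = MEB(x_m) = 30.3495.
DWL = ½ × 19.5803 × 30.3495 = 297.1262.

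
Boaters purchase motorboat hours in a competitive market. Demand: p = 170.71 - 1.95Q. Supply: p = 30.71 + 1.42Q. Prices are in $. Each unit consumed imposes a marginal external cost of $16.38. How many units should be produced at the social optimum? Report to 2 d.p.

Social marginal benefit = demand − MEC = 154.33 - 1.95Q.
Set SMB = MC: 154.33 - 1.95Q = 30.71 + 1.42Q → Q* = 36.6825.

Q* = 36.68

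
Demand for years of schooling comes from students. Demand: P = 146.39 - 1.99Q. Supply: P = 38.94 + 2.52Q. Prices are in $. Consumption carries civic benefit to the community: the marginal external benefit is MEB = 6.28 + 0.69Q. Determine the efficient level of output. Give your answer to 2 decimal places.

Q* = 29.77

Social marginal benefit = demand + MEB = 152.67 - 1.30Q.
Set SMB = MC: 152.67 - 1.30Q = 38.94 + 2.52Q → Q* = 29.7723.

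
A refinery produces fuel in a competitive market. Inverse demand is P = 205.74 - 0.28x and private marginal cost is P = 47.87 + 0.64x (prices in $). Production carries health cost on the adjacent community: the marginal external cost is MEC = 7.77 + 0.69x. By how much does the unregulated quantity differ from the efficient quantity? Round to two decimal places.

Market equilibrium (private): 47.87 + 0.64x = 205.74 - 0.28x → x_m = 171.5978.
Social marginal cost = private MC + MEC = 55.64 + 1.33x.
Set SMC = demand: 55.64 + 1.33x = 205.74 - 0.28x → x* = 93.2298.
Gap = |171.5978 − 93.2298| = 78.3680.

78.37 units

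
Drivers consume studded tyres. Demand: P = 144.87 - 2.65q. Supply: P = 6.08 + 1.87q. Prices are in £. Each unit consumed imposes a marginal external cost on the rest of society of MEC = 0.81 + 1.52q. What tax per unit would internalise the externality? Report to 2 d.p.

tax = £35.53 per unit

Social marginal benefit = demand − MEC = 144.06 - 4.17q.
Set SMB = MC: 144.06 - 4.17q = 6.08 + 1.87q → q* = 22.8444.
The Pigouvian tax equals MEC at q*: 0.81 + 1.52×22.8444 = 35.5335.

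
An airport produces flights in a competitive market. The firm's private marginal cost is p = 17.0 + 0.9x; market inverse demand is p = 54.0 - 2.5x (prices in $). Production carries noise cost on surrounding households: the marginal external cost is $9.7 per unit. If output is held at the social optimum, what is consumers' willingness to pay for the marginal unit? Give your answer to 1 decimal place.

P = $33.9

Social marginal cost = private MC + MEC = 26.7 + 0.9x.
Set SMC = demand: 26.7 + 0.9x = 54.0 - 2.5x → x* = 8.0294.
Consumer price on the demand curve at x*: 54.0 − 2.5×8.0294 = 33.9265.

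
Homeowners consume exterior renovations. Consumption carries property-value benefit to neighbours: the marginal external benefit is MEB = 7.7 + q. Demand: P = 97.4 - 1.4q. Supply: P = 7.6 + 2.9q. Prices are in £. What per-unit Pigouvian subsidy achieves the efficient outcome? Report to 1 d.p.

subsidy = £37.2 per unit

Social marginal benefit = demand + MEB = 105.1 - 0.4q.
Set SMB = MC: 105.1 - 0.4q = 7.6 + 2.9q → q* = 29.5455.
The Pigouvian subsidy equals MEB at q*: 7.7 + 1.0×29.5455 = 37.2455.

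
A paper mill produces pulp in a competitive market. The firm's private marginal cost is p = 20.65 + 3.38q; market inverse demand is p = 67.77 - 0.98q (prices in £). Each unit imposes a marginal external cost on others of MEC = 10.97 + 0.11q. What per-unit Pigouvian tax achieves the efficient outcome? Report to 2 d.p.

Social marginal cost = private MC + MEC = 31.62 + 3.49q.
Set SMC = demand: 31.62 + 3.49q = 67.77 - 0.98q → q* = 8.0872.
The Pigouvian tax equals MEC at q*: 10.97 + 0.11×8.0872 = 11.8596.

tax = £11.86 per unit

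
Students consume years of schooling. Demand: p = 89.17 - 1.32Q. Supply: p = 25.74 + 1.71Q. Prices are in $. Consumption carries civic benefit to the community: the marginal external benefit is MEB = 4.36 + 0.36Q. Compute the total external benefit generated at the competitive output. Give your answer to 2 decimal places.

$170.15

Market equilibrium (private): 25.74 + 1.71Q = 89.17 - 1.32Q → Q_m = 20.9340.
Total external benefit = ∫₀^{Q_m} (4.36 + 0.36Q) dQ = 4.36×20.9340 + ½×0.36×20.9340² = 170.1541.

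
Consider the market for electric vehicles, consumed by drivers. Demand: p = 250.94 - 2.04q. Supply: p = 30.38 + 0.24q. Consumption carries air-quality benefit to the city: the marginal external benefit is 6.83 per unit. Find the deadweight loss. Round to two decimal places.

DWL = 10.23

Market equilibrium (private): 30.38 + 0.24q = 250.94 - 2.04q → q_m = 96.7368.
Social marginal benefit = demand + MEB = 257.77 - 2.04q.
Set SMB = MC: 257.77 - 2.04q = 30.38 + 0.24q → q* = 99.7325.
Height of the DWL triangle at q_m is SMB(q_m) − MC(q_m) = MEB(q_m) = 6.8300.
DWL = ½ × 2.9957 × 6.8300 = 10.2303.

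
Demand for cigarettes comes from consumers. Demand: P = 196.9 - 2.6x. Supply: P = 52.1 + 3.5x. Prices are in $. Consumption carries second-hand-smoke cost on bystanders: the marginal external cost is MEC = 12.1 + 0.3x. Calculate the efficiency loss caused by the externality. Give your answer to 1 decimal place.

Market equilibrium (private): 52.1 + 3.5x = 196.9 - 2.6x → x_m = 23.7377.
Social marginal benefit = demand − MEC = 184.8 - 2.9x.
Set SMB = MC: 184.8 - 2.9x = 52.1 + 3.5x → x* = 20.7344.
Height of the DWL triangle at x_m is MC(x_m) − SMB(x_m) = MEC(x_m) = 19.2213.
DWL = ½ × 3.0033 × 19.2213 = 28.8637.

DWL = $28.9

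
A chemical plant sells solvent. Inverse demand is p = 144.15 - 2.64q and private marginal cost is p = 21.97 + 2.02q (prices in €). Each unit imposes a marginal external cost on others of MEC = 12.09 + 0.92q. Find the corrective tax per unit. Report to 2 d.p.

tax = €30.24 per unit

Social marginal cost = private MC + MEC = 34.06 + 2.94q.
Set SMC = demand: 34.06 + 2.94q = 144.15 - 2.64q → q* = 19.7294.
The Pigouvian tax equals MEC at q*: 12.09 + 0.92×19.7294 = 30.2410.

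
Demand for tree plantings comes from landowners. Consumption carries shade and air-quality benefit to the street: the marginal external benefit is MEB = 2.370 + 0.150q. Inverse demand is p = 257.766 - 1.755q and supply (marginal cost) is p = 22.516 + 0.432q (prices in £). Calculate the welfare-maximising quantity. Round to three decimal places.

Social marginal benefit = demand + MEB = 260.136 - 1.605q.
Set SMB = MC: 260.136 - 1.605q = 22.516 + 0.432q → q* = 116.6519.

q* = 116.652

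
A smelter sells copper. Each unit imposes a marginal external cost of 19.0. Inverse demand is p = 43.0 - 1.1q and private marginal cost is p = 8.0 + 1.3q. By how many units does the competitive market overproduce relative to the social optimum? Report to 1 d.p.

Market equilibrium (private): 8.0 + 1.3q = 43.0 - 1.1q → q_m = 14.5833.
Social marginal cost = private MC + MEC = 27.0 + 1.3q.
Set SMC = demand: 27.0 + 1.3q = 43.0 - 1.1q → q* = 6.6667.
Gap = |14.5833 − 6.6667| = 7.9166.

7.9 units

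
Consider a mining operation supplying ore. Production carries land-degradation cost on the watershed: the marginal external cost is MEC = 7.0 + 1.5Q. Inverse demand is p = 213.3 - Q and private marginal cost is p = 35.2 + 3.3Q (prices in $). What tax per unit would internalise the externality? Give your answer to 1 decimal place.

Social marginal cost = private MC + MEC = 42.2 + 4.8Q.
Set SMC = demand: 42.2 + 4.8Q = 213.3 - Q → Q* = 29.5000.
The Pigouvian tax equals MEC at Q*: 7.0 + 1.5×29.5000 = 51.2500.

tax = $51.3 per unit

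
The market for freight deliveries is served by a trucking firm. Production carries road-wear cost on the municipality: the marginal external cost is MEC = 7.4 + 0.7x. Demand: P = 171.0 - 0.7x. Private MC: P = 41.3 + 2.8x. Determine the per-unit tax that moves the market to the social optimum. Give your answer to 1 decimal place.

tax = 27.8 per unit

Social marginal cost = private MC + MEC = 48.7 + 3.5x.
Set SMC = demand: 48.7 + 3.5x = 171.0 - 0.7x → x* = 29.1190.
The Pigouvian tax equals MEC at x*: 7.4 + 0.7×29.1190 = 27.7833.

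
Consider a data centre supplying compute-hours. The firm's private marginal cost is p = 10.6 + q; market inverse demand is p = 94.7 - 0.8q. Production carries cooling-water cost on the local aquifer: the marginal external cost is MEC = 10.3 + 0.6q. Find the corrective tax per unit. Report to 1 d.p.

tax = 28.8 per unit

Social marginal cost = private MC + MEC = 20.9 + 1.6q.
Set SMC = demand: 20.9 + 1.6q = 94.7 - 0.8q → q* = 30.7500.
The Pigouvian tax equals MEC at q*: 10.3 + 0.6×30.7500 = 28.7500.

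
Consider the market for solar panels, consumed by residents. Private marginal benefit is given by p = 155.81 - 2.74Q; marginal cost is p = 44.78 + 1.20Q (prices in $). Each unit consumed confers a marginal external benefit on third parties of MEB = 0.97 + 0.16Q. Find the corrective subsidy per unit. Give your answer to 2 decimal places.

subsidy = $5.71 per unit

Social marginal benefit = demand + MEB = 156.78 - 2.58Q.
Set SMB = MC: 156.78 - 2.58Q = 44.78 + 1.20Q → Q* = 29.6296.
The Pigouvian subsidy equals MEB at Q*: 0.97 + 0.16×29.6296 = 5.7107.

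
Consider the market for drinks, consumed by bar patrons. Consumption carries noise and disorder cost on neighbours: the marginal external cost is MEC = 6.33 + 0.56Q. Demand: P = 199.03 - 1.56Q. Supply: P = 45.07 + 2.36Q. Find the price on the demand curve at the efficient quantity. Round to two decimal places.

P = 147.62

Social marginal benefit = demand − MEC = 192.70 - 2.12Q.
Set SMB = MC: 192.70 - 2.12Q = 45.07 + 2.36Q → Q* = 32.9531.
Consumer price on the demand curve at Q*: 199.03 − 1.56×32.9531 = 147.6232.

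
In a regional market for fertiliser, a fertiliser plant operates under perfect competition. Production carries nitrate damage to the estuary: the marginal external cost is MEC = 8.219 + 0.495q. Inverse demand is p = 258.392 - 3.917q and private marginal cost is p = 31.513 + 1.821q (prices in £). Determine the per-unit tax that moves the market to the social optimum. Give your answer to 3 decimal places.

tax = £25.584 per unit

Social marginal cost = private MC + MEC = 39.732 + 2.316q.
Set SMC = demand: 39.732 + 2.316q = 258.392 - 3.917q → q* = 35.0810.
The Pigouvian tax equals MEC at q*: 8.219 + 0.495×35.0810 = 25.5841.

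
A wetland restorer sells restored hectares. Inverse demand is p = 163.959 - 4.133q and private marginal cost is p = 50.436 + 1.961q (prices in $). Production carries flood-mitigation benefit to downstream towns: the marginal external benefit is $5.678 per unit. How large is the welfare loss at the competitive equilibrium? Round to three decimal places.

Market equilibrium (private): 50.436 + 1.961q = 163.959 - 4.133q → q_m = 18.6287.
Social marginal cost = private MC − MEB = 44.758 + 1.961q.
Set SMC = demand: 44.758 + 1.961q = 163.959 - 4.133q → q* = 19.5604.
Between q* and q_m the wedge demand − SMC runs linearly from 0 to MEB(q_m), so the loss is a triangle.
DWL = ½ × 0.9317 × 5.6780 = 2.6451.

DWL = $2.645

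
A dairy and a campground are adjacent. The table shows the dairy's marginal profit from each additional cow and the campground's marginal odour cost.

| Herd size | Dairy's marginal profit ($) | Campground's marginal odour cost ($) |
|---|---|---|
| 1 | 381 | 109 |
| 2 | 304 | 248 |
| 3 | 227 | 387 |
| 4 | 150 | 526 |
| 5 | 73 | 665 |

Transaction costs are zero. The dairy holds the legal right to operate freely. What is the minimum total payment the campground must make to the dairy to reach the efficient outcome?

Left alone the dairy would choose level 5 (marginal profit stays positive).
Efficient level: k* = 2 (marginal profit ≥ marginal odour cost through 2).
The campground must at least cover the dairy's forgone profit from cutting 5→2: 227 + 150 + 73 = 450.

$450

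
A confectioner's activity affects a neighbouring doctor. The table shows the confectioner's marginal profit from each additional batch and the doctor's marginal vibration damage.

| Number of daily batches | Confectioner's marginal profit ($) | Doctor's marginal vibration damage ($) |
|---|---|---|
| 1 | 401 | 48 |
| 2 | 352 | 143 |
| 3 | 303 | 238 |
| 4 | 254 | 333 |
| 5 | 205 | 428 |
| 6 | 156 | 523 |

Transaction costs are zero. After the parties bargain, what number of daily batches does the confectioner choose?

3

Bargaining reaches the level where marginal profit last exceeds marginal vibration damage.
That holds through level 3 (303 ≥ 238) but not at 4 (254 < 333).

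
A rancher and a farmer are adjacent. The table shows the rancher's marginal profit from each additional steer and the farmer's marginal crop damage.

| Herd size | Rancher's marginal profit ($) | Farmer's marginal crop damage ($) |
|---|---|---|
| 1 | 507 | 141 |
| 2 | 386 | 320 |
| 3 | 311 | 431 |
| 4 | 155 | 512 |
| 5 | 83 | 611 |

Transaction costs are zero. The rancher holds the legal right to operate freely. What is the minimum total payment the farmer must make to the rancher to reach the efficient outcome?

Left alone the rancher would choose level 5 (marginal profit stays positive).
Efficient level: k* = 2 (marginal profit ≥ marginal crop damage through 2).
The farmer must at least cover the rancher's forgone profit from cutting 5→2: 311 + 155 + 83 = 549.

$549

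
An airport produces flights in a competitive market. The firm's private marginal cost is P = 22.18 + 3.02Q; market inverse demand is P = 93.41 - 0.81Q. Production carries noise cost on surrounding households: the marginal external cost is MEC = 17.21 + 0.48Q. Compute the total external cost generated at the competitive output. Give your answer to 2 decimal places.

Market equilibrium (private): 22.18 + 3.02Q = 93.41 - 0.81Q → Q_m = 18.5979.
Total external cost = ∫₀^{Q_m} (17.21 + 0.48Q) dQ = 17.21×18.5979 + ½×0.48×18.5979² = 403.0815.

403.08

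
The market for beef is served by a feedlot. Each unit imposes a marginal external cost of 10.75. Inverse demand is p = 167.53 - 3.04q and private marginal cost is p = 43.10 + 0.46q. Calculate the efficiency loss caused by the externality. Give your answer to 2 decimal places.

DWL = 16.51

Market equilibrium (private): 43.10 + 0.46q = 167.53 - 3.04q → q_m = 35.5514.
Social marginal cost = private MC + MEC = 53.85 + 0.46q.
Set SMC = demand: 53.85 + 0.46q = 167.53 - 3.04q → q* = 32.4800.
The welfare-loss triangle has base |q_m − q*| and height MEC(q_m) (the vertical gap between SMC and demand is zero at q* and MEC at q_m).
DWL = ½ × 3.0714 × 10.7500 = 16.5088.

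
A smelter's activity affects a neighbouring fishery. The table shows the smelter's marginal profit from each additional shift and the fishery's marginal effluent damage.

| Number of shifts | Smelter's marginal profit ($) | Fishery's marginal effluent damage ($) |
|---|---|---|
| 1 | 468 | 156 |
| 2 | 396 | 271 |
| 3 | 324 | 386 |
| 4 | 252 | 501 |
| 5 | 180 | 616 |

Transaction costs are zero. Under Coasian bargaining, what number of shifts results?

Bargaining reaches the level where marginal profit last exceeds marginal effluent damage.
That holds through level 2 (396 ≥ 271) but not at 3 (324 < 386).

2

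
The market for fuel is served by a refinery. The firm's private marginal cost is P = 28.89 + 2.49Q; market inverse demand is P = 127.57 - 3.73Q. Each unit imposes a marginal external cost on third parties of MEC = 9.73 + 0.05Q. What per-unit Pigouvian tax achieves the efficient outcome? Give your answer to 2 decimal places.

Social marginal cost = private MC + MEC = 38.62 + 2.54Q.
Set SMC = demand: 38.62 + 2.54Q = 127.57 - 3.73Q → Q* = 14.1866.
The Pigouvian tax equals MEC at Q*: 9.73 + 0.05×14.1866 = 10.4393.

tax = 10.44 per unit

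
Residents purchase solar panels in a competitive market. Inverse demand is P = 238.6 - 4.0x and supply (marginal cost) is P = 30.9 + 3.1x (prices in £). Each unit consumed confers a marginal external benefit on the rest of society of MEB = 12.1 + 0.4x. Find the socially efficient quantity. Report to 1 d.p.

x* = 32.8

Social marginal benefit = demand + MEB = 250.7 - 3.6x.
Set SMB = MC: 250.7 - 3.6x = 30.9 + 3.1x → x* = 32.8060.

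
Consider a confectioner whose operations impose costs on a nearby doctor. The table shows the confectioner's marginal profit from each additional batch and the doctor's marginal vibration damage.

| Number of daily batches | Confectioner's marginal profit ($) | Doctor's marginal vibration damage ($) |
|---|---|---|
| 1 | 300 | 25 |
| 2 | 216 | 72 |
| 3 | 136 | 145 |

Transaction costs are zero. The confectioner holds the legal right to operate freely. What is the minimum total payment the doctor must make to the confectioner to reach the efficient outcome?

$136

Left alone the confectioner would choose level 3 (marginal profit stays positive).
Efficient level: k* = 2 (marginal profit ≥ marginal vibration damage through 2).
The doctor must at least cover the confectioner's forgone profit from cutting 3→2: 136 = 136.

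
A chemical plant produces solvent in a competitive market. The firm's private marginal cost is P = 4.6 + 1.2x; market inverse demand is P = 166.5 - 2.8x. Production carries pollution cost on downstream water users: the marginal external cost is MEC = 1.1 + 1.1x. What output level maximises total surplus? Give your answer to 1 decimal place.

x* = 31.5

Social marginal cost = private MC + MEC = 5.7 + 2.3x.
Set SMC = demand: 5.7 + 2.3x = 166.5 - 2.8x → x* = 31.5294.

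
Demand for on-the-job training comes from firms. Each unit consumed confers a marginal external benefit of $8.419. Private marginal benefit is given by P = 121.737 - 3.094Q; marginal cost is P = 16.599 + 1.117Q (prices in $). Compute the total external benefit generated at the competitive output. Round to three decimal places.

Market equilibrium (private): 16.599 + 1.117Q = 121.737 - 3.094Q → Q_m = 24.9675.
Total external benefit = MEB × Q_m = 8.419 × 24.9675 = 210.2014.

$210.201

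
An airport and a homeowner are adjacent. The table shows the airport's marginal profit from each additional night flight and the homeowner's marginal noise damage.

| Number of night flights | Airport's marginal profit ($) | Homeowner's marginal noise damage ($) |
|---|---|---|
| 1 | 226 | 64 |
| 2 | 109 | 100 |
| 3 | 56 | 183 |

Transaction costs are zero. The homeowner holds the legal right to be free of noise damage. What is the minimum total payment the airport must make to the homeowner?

Efficient level: marginal profit ≥ marginal noise damage through level 2, so k* = 2.
With the homeowner holding the right, the airport must at least compensate total damage at k*: 64 + 100 = 164.

$164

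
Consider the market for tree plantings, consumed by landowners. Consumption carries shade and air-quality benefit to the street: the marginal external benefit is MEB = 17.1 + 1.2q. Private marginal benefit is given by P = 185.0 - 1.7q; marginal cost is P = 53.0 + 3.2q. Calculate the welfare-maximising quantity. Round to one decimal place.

q* = 40.3

Social marginal benefit = demand + MEB = 202.1 - 0.5q.
Set SMB = MC: 202.1 - 0.5q = 53.0 + 3.2q → q* = 40.2973.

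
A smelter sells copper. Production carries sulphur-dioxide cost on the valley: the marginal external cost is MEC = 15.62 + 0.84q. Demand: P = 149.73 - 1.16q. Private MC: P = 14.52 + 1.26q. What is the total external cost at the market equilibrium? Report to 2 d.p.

Market equilibrium (private): 14.52 + 1.26q = 149.73 - 1.16q → q_m = 55.8719.
Total external cost = ∫₀^{q_m} (15.62 + 0.84q) dq = 15.62×55.8719 + ½×0.84×55.8719² = 2183.8201.

2183.82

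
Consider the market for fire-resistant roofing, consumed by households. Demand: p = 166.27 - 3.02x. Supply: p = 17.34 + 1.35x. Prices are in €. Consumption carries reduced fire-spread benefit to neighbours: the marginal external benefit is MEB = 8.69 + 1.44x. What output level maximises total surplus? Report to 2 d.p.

x* = 53.80

Social marginal benefit = demand + MEB = 174.96 - 1.58x.
Set SMB = MC: 174.96 - 1.58x = 17.34 + 1.35x → x* = 53.7952.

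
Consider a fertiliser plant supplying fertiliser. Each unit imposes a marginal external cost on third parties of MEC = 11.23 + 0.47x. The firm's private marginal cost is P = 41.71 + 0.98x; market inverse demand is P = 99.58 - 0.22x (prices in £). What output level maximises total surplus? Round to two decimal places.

Social marginal cost = private MC + MEC = 52.94 + 1.45x.
Set SMC = demand: 52.94 + 1.45x = 99.58 - 0.22x → x* = 27.9281.

x* = 27.93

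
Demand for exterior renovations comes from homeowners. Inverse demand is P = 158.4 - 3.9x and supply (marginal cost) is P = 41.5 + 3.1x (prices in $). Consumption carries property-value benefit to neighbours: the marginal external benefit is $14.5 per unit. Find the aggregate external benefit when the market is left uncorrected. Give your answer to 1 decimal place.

Market equilibrium (private): 41.5 + 3.1x = 158.4 - 3.9x → x_m = 16.7000.
Total external benefit = MEB × x_m = 14.5 × 16.7000 = 242.1500.

$242.2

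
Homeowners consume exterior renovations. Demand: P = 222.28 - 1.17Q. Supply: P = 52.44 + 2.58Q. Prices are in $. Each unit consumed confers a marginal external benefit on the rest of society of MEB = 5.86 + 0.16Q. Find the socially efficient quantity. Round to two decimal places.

Social marginal benefit = demand + MEB = 228.14 - 1.01Q.
Set SMB = MC: 228.14 - 1.01Q = 52.44 + 2.58Q → Q* = 48.9415.

Q* = 48.94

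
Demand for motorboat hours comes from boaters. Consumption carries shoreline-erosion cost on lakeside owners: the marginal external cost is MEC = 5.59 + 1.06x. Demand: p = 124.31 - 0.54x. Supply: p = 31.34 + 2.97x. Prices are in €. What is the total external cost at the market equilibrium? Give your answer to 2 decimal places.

Market equilibrium (private): 31.34 + 2.97x = 124.31 - 0.54x → x_m = 26.4872.
Total external cost = ∫₀^{x_m} (5.59 + 1.06x) dx = 5.59×26.4872 + ½×1.06×26.4872² = 519.8965.

€519.90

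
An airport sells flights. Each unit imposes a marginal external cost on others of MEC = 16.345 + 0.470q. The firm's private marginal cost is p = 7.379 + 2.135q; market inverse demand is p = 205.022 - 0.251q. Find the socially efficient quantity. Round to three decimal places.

Social marginal cost = private MC + MEC = 23.724 + 2.605q.
Set SMC = demand: 23.724 + 2.605q = 205.022 - 0.251q → q* = 63.4797.

q* = 63.480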